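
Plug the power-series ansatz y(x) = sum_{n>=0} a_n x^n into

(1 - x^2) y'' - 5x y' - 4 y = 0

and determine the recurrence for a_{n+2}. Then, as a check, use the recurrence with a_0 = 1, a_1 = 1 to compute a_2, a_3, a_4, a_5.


Substitute y = sum_n a_n x^n.
(1 - 1 x^2) y'' contributes (n+2)(n+1) a_{n+2} - n(n-1) a_n at x^n.
-5 x y'(x) contributes -5 n a_n at x^n.
-4 y(x) contributes -4 a_n at x^n.
Matching x^n: (n+2)(n+1) a_{n+2} + (-n(n-1) - 5 n - 4) a_n = 0.
Thus a_{n+2} = (n(n-1) + 5 n + 4) / ((n+1)(n+2)) * a_n.

Check with a_0 = 1, a_1 = 1 (apply the recurrence for n = 0, 1, 2, 3): a_0 = 1, a_1 = 1, a_2 = 2, a_3 = 3/2, a_4 = 8/3, a_5 = 15/8.

a_(n+2) = (n(n-1) + 5 n + 4) / ((n+1)(n+2)) * a_n; check: a_0 = 1, a_1 = 1, a_2 = 2, a_3 = 3/2, a_4 = 8/3, a_5 = 15/8


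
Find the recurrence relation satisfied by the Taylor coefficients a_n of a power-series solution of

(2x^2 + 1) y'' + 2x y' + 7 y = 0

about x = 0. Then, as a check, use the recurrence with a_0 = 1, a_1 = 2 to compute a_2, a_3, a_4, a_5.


Substitute y = sum_n a_n x^n.
(1 + 2 x^2) y'' contributes (n+2)(n+1) a_{n+2} + 2 n(n-1) a_n at x^n.
2 x y'(x) contributes 2 n a_n at x^n.
7 y(x) contributes 7 a_n at x^n.
Matching x^n: (n+2)(n+1) a_{n+2} + (2 n(n-1) + 2 n + 7) a_n = 0.
Thus a_{n+2} = (-2 n(n-1) - 2 n - 7) / ((n+1)(n+2)) * a_n.

Check with a_0 = 1, a_1 = 2 (apply the recurrence for n = 0, 1, 2, 3): a_0 = 1, a_1 = 2, a_2 = -7/2, a_3 = -3, a_4 = 35/8, a_5 = 15/4.

a_(n+2) = (-2 n(n-1) - 2 n - 7) / ((n+1)(n+2)) * a_n; check: a_0 = 1, a_1 = 2, a_2 = -7/2, a_3 = -3, a_4 = 35/8, a_5 = 15/4


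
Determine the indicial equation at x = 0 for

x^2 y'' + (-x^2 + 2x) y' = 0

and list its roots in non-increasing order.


Divide by x^2 to reach normal form y'' + P_1(x) y' + P_2(x) y = 0 with P_1(x) = -1 + 2/x and P_2(x) = 0.
x = 0 is a singular point because the y'-coefficient -1 + 2/x has a pole at x = 0.
It is a regular singular point because x P_1(x) = p(x) = 2 - x and x^2 P_2(x) = q(x) = 0 are polynomials, hence analytic at x = 0.
p(0) = 2,  q(0) = 0.
Indicial equation: r(r-1) + p(0) r + q(0) = 0, i.e. r^2 + (p(0) - 1) r + q(0) = 0, i.e. r^2 + 1 r = 0.
Discriminant: (1)^2 - 4(0) = 1, so r = (-1 ± 1)/2.
Solving: r_1 = 0, r_2 = -1.

indicial: r^2 + 1 r = 0; roots r_1 = 0, r_2 = -1


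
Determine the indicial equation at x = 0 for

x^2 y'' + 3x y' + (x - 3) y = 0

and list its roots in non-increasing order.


Divide by x^2 to reach normal form y'' + P_1(x) y' + P_2(x) y = 0 with P_1(x) = 3/x and P_2(x) = 1/x - 3/x^2.
x = 0 is a singular point because the y'-coefficient 3/x has a pole at x = 0 and the y-coefficient 1/x - 3/x^2 has a pole at x = 0.
It is a regular singular point because x P_1(x) = p(x) = 3 and x^2 P_2(x) = q(x) = x - 3 are polynomials, hence analytic at x = 0.
p(0) = 3,  q(0) = -3.
Indicial equation: r(r-1) + p(0) r + q(0) = 0, i.e. r^2 + (p(0) - 1) r + q(0) = 0, i.e. r^2 + 2 r - 3 = 0.
Discriminant: (2)^2 - 4(-3) = 16, so r = (-2 ± 4)/2.
Solving: r_1 = 1, r_2 = -3.

indicial: r^2 + 2 r - 3 = 0; roots r_1 = 1, r_2 = -3


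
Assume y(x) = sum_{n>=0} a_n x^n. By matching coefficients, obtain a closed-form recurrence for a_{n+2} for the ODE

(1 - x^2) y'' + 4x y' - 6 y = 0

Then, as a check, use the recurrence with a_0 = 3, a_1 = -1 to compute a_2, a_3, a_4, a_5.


Substitute y = sum_n a_n x^n.
(1 - 1 x^2) y'' contributes (n+2)(n+1) a_{n+2} - n(n-1) a_n at x^n.
4 x y'(x) contributes 4 n a_n at x^n.
-6 y(x) contributes -6 a_n at x^n.
Matching x^n: (n+2)(n+1) a_{n+2} + (-n(n-1) + 4 n - 6) a_n = 0.
Thus a_{n+2} = (n(n-1) - 4 n + 6) / ((n+1)(n+2)) * a_n.

Check with a_0 = 3, a_1 = -1 (apply the recurrence for n = 0, 1, 2, 3): a_0 = 3, a_1 = -1, a_2 = 9, a_3 = -1/3, a_4 = 0, a_5 = 0.

a_(n+2) = (n(n-1) - 4 n + 6) / ((n+1)(n+2)) * a_n; check: a_0 = 3, a_1 = -1, a_2 = 9, a_3 = -1/3, a_4 = 0, a_5 = 0


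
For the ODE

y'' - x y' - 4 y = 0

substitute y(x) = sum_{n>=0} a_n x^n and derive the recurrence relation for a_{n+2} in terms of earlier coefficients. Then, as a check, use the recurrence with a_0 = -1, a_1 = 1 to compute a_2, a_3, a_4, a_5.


Substitute y = sum_n a_n x^n.
y''(x) has coefficient (n+2)(n+1) a_{n+2} at x^n;
-x y'(x) has coefficient -n a_n at x^n (shift);
-4 y(x) has coefficient -4 a_n at x^n.
Matching x^n: (n+2)(n+1) a_{n+2} + (-n - 4) a_n = 0.
Thus a_{n+2} = (n + 4) / ((n+1)(n+2)) * a_n.

Check with a_0 = -1, a_1 = 1 (apply the recurrence for n = 0, 1, 2, 3): a_0 = -1, a_1 = 1, a_2 = -2, a_3 = 5/6, a_4 = -1, a_5 = 7/24.

a_(n+2) = (n + 4) / ((n+1)(n+2)) * a_n; check: a_0 = -1, a_1 = 1, a_2 = -2, a_3 = 5/6, a_4 = -1, a_5 = 7/24


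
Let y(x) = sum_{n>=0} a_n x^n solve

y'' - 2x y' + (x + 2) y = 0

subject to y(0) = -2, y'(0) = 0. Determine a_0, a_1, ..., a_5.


Ansatz: y(x) = sum_{n>=0} a_n x^n, so y'(x) = sum_{n>=1} n a_n x^(n-1) and y''(x) = sum_{n>=2} n(n-1) a_n x^(n-2).
Substitute into P(x) y'' + Q(x) y' + R(x) y = 0 with P(x) = 1, Q(x) = -2x, R(x) = x + 2, and match powers of x.
Initial conditions: a_0 = -2, a_1 = 0.
Setting the coefficient of each power of x to zero and solving order by order (substituting the coefficients already found):
  x^0: 2 a_2 + 2 a_0 = 0  ->  2 a_2 = -2 a_0 = 4  ->  a_2 = 2
  x^1: 6 a_3 + a_0 = 0  ->  6 a_3 = -a_0 = 2  ->  a_3 = 1/3
  x^2: 12 a_4 - 2 a_2 + a_1 = 0  ->  12 a_4 = 2 a_2 - a_1 = 4  ->  a_4 = 1/3
  x^3: 20 a_5 - 4 a_3 + a_2 = 0  ->  20 a_5 = 4 a_3 - a_2 = -2/3  ->  a_5 = -1/30
Truncated series: y(x) = -2 + 2 x^2 + (1/3) x^3 + (1/3) x^4 - (1/30) x^5 + O(x^6).

a_0 = -2; a_1 = 0; a_2 = 2; a_3 = 1/3; a_4 = 1/3; a_5 = -1/30


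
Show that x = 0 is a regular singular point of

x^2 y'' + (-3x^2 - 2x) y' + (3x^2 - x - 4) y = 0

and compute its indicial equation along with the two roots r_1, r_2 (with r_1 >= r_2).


Divide by x^2 to reach normal form y'' + P_1(x) y' + P_2(x) y = 0 with P_1(x) = -3 - 2/x and P_2(x) = 3 - 1/x - 4/x^2.
x = 0 is a singular point because the y'-coefficient -3 - 2/x has a pole at x = 0 and the y-coefficient 3 - 1/x - 4/x^2 has a pole at x = 0.
It is a regular singular point because x P_1(x) = p(x) = -3x - 2 and x^2 P_2(x) = q(x) = 3x^2 - x - 4 are polynomials, hence analytic at x = 0.
p(0) = -2,  q(0) = -4.
Indicial equation: r(r-1) + p(0) r + q(0) = 0, i.e. r^2 + (p(0) - 1) r + q(0) = 0, i.e. r^2 - 3 r - 4 = 0.
Discriminant: (-3)^2 - 4(-4) = 25, so r = (3 ± 5)/2.
Solving: r_1 = 4, r_2 = -1.

indicial: r^2 - 3 r - 4 = 0; roots r_1 = 4, r_2 = -1


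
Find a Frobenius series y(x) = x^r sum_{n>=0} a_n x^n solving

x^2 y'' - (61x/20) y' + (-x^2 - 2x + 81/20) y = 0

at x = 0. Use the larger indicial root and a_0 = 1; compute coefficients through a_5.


Write in Frobenius form y'' + (p(x)/x) y' + (q(x)/x^2) y = 0:
  p(x) = -61/20,  q(x) = -x^2 - 2x + 81/20.
Indicial equation: r(r-1) + (-61/20) r + (81/20) = 0 -> roots r_1 = 9/4, r_2 = 9/5.
Take r = r_1 = 9/4. Let y(x) = x^r sum_{n>=0} a_n x^n with a_0 = 1.
Substitute y = x^r sum a_n x^n and match x^{r+n}. The recurrence is
  D(n) a_n - 2 a_{n-1} - 1 a_{n-2} = 0,  where D(n) = (r+n)(r+n-1) + (-61/20)(r+n) + (81/20).
  a_n = [2 a_{n-1} + 1 a_{n-2}] / D(n).
Since the indicial polynomial factors as (r - r_1)(r - r_2), D(n) = (r_1 + n - r_1)(r_1 + n - r_2) = n(n + 9/20).
Evaluating step by step (a_0 = 1):
  n = 1: D(1) = 1(1 + 9/20) = 29/20; numerator = 2(1) = 2; a_1 = (2)/(29/20) = 40/29
  n = 2: D(2) = 2(2 + 9/20) = 49/10; numerator = 2(40/29) + 1(1) = 109/29; a_2 = (109/29)/(49/10) = 1090/1421
  n = 3: D(3) = 3(3 + 9/20) = 207/20; numerator = 2(1090/1421) + 1(40/29) = 4140/1421; a_3 = (4140/1421)/(207/20) = 400/1421
  n = 4: D(4) = 4(4 + 9/20) = 89/5; numerator = 2(400/1421) + 1(1090/1421) = 270/203; a_4 = (270/203)/(89/5) = 1350/18067
  n = 5: D(5) = 5(5 + 9/20) = 109/4; numerator = 2(1350/18067) + 1(400/1421) = 54500/126469; a_5 = (54500/126469)/(109/4) = 2000/126469

r = 9/4; a_0 = 1; a_1 = 40/29; a_2 = 1090/1421; a_3 = 400/1421; a_4 = 1350/18067; a_5 = 2000/126469


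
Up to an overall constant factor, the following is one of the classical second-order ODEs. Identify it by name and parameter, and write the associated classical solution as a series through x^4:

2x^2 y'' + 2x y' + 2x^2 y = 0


All three coefficients share the factor 2; dividing through by 2 gives  x^2 y'' + x y' + x^2 y = 0.
This matches the Bessel equation x^2 y'' + x y' + (x^2 - nu^2) y = 0 with nu^2 = 0, so nu = 0; the solution bounded at x = 0 is J_0(x).
Frobenius at x = 0: indicial roots ±nu; for r = nu the recurrence k(k + 2nu) c_k = -c_{k-2} gives the standard series J_nu(x) = sum_{k>=0} (-1)^k / (k! (k+nu)!) (x/2)^(2k+nu). Evaluate the first 3 terms:
  k = 0: (-1)^0 / (0! * 0! * 2^0) x^0 = 1/(1*1*1) x^0 = (1) x^0
  k = 1: (-1)^1 / (1! * 1! * 2^2) x^2 = -1/(1*1*4) x^2 = (-1/4) x^2
  k = 2: (-1)^2 / (2! * 2! * 2^4) x^4 = 1/(2*2*16) x^4 = (1/64) x^4
Hence J_0(x) = x^4/64 - x^2/4 + 1 + ....

J_0(x); series = x^4/64 - x^2/4 + 1


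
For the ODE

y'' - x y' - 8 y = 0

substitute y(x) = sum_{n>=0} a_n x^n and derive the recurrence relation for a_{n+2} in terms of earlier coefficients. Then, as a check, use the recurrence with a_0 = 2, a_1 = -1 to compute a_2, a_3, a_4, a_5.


Substitute y = sum_n a_n x^n.
y''(x) has coefficient (n+2)(n+1) a_{n+2} at x^n;
-x y'(x) has coefficient -n a_n at x^n (shift);
-8 y(x) has coefficient -8 a_n at x^n.
Matching x^n: (n+2)(n+1) a_{n+2} + (-n - 8) a_n = 0.
Thus a_{n+2} = (n + 8) / ((n+1)(n+2)) * a_n.

Check with a_0 = 2, a_1 = -1 (apply the recurrence for n = 0, 1, 2, 3): a_0 = 2, a_1 = -1, a_2 = 8, a_3 = -3/2, a_4 = 20/3, a_5 = -33/40.

a_(n+2) = (n + 8) / ((n+1)(n+2)) * a_n; check: a_0 = 2, a_1 = -1, a_2 = 8, a_3 = -3/2, a_4 = 20/3, a_5 = -33/40


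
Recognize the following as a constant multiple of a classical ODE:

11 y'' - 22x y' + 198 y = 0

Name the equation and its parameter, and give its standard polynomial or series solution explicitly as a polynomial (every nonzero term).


All three coefficients share the factor 11; dividing through by 11 gives  y'' - 2x y' + 18 y = 0.
This matches the Hermite equation y'' - 2x y' + 2n y = 0 with 2n = 18, so n = 9; the polynomial solution is H_9(x).
With y = sum_k a_k x^k, matching x^k gives (k+2)(k+1) a_{k+2} = 2(k - n) a_k = 2(k - 9) a_k. The right side vanishes at k = 9, so the series with the parity of 9 terminates at degree 9.
Standard normalization: leading coefficient of H_n is 2^n, so a_9 = 2^9 = 512. Work downward with a_k = (k+1)(k+2) a_{k+2} / (2(k - n)):
  a_7 = (8)(9)(512) / (2(7 - 9)) = 36864/(-4) = -9216
  a_5 = (6)(7)(-9216) / (2(5 - 9)) = -387072/(-8) = 48384
  a_3 = (4)(5)(48384) / (2(3 - 9)) = 967680/(-12) = -80640
  a_1 = (2)(3)(-80640) / (2(1 - 9)) = -483840/(-16) = 30240
Hence H_9(x) = 512 x^9 - 9216 x^7 + 48384 x^5 - 80640 x^3 + 30240 x.

H_9(x); series = 512 x^9 - 9216 x^7 + 48384 x^5 - 80640 x^3 + 30240 x


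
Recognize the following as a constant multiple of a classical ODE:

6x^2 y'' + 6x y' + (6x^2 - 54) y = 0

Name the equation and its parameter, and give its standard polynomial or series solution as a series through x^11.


All three coefficients share the factor 6; dividing through by 6 gives  x^2 y'' + x y' + (x^2 - 9) y = 0.
This matches the Bessel equation x^2 y'' + x y' + (x^2 - nu^2) y = 0 with nu^2 = 9, so nu = 3; the solution bounded at x = 0 is J_3(x).
Frobenius at x = 0: indicial roots ±nu; for r = nu the recurrence k(k + 2nu) c_k = -c_{k-2} gives the standard series J_nu(x) = sum_{k>=0} (-1)^k / (k! (k+nu)!) (x/2)^(2k+nu). Evaluate the first 5 terms:
  k = 0: (-1)^0 / (0! * 3! * 2^3) x^3 = 1/(1*6*8) x^3 = (1/48) x^3
  k = 1: (-1)^1 / (1! * 4! * 2^5) x^5 = -1/(1*24*32) x^5 = (-1/768) x^5
  k = 2: (-1)^2 / (2! * 5! * 2^7) x^7 = 1/(2*120*128) x^7 = (1/30720) x^7
  k = 3: (-1)^3 / (3! * 6! * 2^9) x^9 = -1/(6*720*512) x^9 = (-1/2211840) x^9
  k = 4: (-1)^4 / (4! * 7! * 2^11) x^11 = 1/(24*5040*2048) x^11 = (1/247726080) x^11
Hence J_3(x) = x^11/247726080 - x^9/2211840 + x^7/30720 - x^5/768 + x^3/48 + ....

J_3(x); series = x^11/247726080 - x^9/2211840 + x^7/30720 - x^5/768 + x^3/48


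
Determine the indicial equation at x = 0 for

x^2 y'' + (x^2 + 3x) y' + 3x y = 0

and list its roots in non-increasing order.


Divide by x^2 to reach normal form y'' + P_1(x) y' + P_2(x) y = 0 with P_1(x) = 1 + 3/x and P_2(x) = 3/x.
x = 0 is a singular point because the y'-coefficient 1 + 3/x has a pole at x = 0 and the y-coefficient 3/x has a pole at x = 0.
It is a regular singular point because x P_1(x) = p(x) = x + 3 and x^2 P_2(x) = q(x) = 3x are polynomials, hence analytic at x = 0.
p(0) = 3,  q(0) = 0.
Indicial equation: r(r-1) + p(0) r + q(0) = 0, i.e. r^2 + (p(0) - 1) r + q(0) = 0, i.e. r^2 + 2 r = 0.
Discriminant: (2)^2 - 4(0) = 4, so r = (-2 ± 2)/2.
Solving: r_1 = 0, r_2 = -2.

indicial: r^2 + 2 r = 0; roots r_1 = 0, r_2 = -2


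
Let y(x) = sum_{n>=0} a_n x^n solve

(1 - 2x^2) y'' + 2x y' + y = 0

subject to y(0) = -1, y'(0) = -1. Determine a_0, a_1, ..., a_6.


Ansatz: y(x) = sum_{n>=0} a_n x^n, so y'(x) = sum_{n>=1} n a_n x^(n-1) and y''(x) = sum_{n>=2} n(n-1) a_n x^(n-2).
Substitute into P(x) y'' + Q(x) y' + R(x) y = 0 with P(x) = 1 - 2x^2, Q(x) = 2x, R(x) = 1, and match powers of x.
Initial conditions: a_0 = -1, a_1 = -1.
Setting the coefficient of each power of x to zero and solving order by order (substituting the coefficients already found):
  x^0: 2 a_2 + a_0 = 0  ->  2 a_2 = -a_0 = 1  ->  a_2 = 1/2
  x^1: 6 a_3 + 3 a_1 = 0  ->  6 a_3 = -3 a_1 = 3  ->  a_3 = 1/2
  x^2: 12 a_4 + a_2 = 0  ->  12 a_4 = -a_2 = -1/2  ->  a_4 = -1/24
  x^3: 20 a_5 - 5 a_3 = 0  ->  20 a_5 = 5 a_3 = 5/2  ->  a_5 = 1/8
  x^4: 30 a_6 - 15 a_4 = 0  ->  30 a_6 = 15 a_4 = -5/8  ->  a_6 = -1/48
Truncated series: y(x) = -1 - x + (1/2) x^2 + (1/2) x^3 - (1/24) x^4 + (1/8) x^5 - (1/48) x^6 + O(x^7).

a_0 = -1; a_1 = -1; a_2 = 1/2; a_3 = 1/2; a_4 = -1/24; a_5 = 1/8; a_6 = -1/48


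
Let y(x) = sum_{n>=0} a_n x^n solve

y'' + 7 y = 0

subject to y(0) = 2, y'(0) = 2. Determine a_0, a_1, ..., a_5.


Ansatz: y(x) = sum_{n>=0} a_n x^n, so y'(x) = sum_{n>=1} n a_n x^(n-1) and y''(x) = sum_{n>=2} n(n-1) a_n x^(n-2).
Substitute into P(x) y'' + Q(x) y' + R(x) y = 0 with P(x) = 1, Q(x) = 0, R(x) = 7, and match powers of x.
Initial conditions: a_0 = 2, a_1 = 2.
Setting the coefficient of each power of x to zero and solving order by order (substituting the coefficients already found):
  x^0: 2 a_2 + 7 a_0 = 0  ->  2 a_2 = -7 a_0 = -14  ->  a_2 = -7
  x^1: 6 a_3 + 7 a_1 = 0  ->  6 a_3 = -7 a_1 = -14  ->  a_3 = -7/3
  x^2: 12 a_4 + 7 a_2 = 0  ->  12 a_4 = -7 a_2 = 49  ->  a_4 = 49/12
  x^3: 20 a_5 + 7 a_3 = 0  ->  20 a_5 = -7 a_3 = 49/3  ->  a_5 = 49/60
Truncated series: y(x) = 2 + 2 x - 7 x^2 - (7/3) x^3 + (49/12) x^4 + (49/60) x^5 + O(x^6).

a_0 = 2; a_1 = 2; a_2 = -7; a_3 = -7/3; a_4 = 49/12; a_5 = 49/60


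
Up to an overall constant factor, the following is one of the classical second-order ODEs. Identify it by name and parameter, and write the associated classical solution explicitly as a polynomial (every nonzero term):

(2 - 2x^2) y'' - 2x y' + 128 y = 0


All three coefficients share the factor 2; dividing through by 2 gives  (1 - x^2) y'' - x y' + 64 y = 0.
This matches the Chebyshev equation (1 - x^2) y'' - x y' + n^2 y = 0 (note the -x y' term, not -2x y') with n^2 = 64, so n = 8; the polynomial solution is T_8(x).
With y = sum_k a_k x^k, matching x^k gives (k+2)(k+1) a_{k+2} = (k^2 - n^2) a_k = (k - 8)(k + 8) a_k. The right side vanishes at k = 8, so the series with the parity of 8 terminates at degree 8.
Standard normalization: leading coefficient of T_n is 2^(n-1), so a_8 = 2^7 = 128. Work downward with a_k = (k+1)(k+2) a_{k+2} / ((k - 8)(k + 8)):
  a_6 = (7)(8)(128) / ((6 - 8)(6 + 8)) = 7168/(-28) = -256
  a_4 = (5)(6)(-256) / ((4 - 8)(4 + 8)) = -7680/(-48) = 160
  a_2 = (3)(4)(160) / ((2 - 8)(2 + 8)) = 1920/(-60) = -32
  a_0 = (1)(2)(-32) / ((0 - 8)(0 + 8)) = -64/(-64) = 1
Hence T_8(x) = 128 x^8 - 256 x^6 + 160 x^4 - 32 x^2 + 1.

T_8(x); series = 128 x^8 - 256 x^6 + 160 x^4 - 32 x^2 + 1


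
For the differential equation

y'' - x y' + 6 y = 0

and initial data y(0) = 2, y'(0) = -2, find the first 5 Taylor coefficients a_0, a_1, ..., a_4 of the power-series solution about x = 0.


Ansatz: y(x) = sum_{n>=0} a_n x^n, so y'(x) = sum_{n>=1} n a_n x^(n-1) and y''(x) = sum_{n>=2} n(n-1) a_n x^(n-2).
Substitute into P(x) y'' + Q(x) y' + R(x) y = 0 with P(x) = 1, Q(x) = -x, R(x) = 6, and match powers of x.
Initial conditions: a_0 = 2, a_1 = -2.
Setting the coefficient of each power of x to zero and solving order by order (substituting the coefficients already found):
  x^0: 2 a_2 + 6 a_0 = 0  ->  2 a_2 = -6 a_0 = -12  ->  a_2 = -6
  x^1: 6 a_3 + 5 a_1 = 0  ->  6 a_3 = -5 a_1 = 10  ->  a_3 = 5/3
  x^2: 12 a_4 + 4 a_2 = 0  ->  12 a_4 = -4 a_2 = 24  ->  a_4 = 2
Truncated series: y(x) = 2 - 2 x - 6 x^2 + (5/3) x^3 + 2 x^4 + O(x^5).

a_0 = 2; a_1 = -2; a_2 = -6; a_3 = 5/3; a_4 = 2


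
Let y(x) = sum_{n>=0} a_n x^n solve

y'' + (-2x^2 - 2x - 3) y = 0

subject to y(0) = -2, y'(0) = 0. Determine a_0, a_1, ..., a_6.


Ansatz: y(x) = sum_{n>=0} a_n x^n, so y'(x) = sum_{n>=1} n a_n x^(n-1) and y''(x) = sum_{n>=2} n(n-1) a_n x^(n-2).
Substitute into P(x) y'' + Q(x) y' + R(x) y = 0 with P(x) = 1, Q(x) = 0, R(x) = -2x^2 - 2x - 3, and match powers of x.
Initial conditions: a_0 = -2, a_1 = 0.
Setting the coefficient of each power of x to zero and solving order by order (substituting the coefficients already found):
  x^0: 2 a_2 - 3 a_0 = 0  ->  2 a_2 = 3 a_0 = -6  ->  a_2 = -3
  x^1: 6 a_3 - 3 a_1 - 2 a_0 = 0  ->  6 a_3 = 3 a_1 + 2 a_0 = -4  ->  a_3 = -2/3
  x^2: 12 a_4 - 3 a_2 - 2 a_1 - 2 a_0 = 0  ->  12 a_4 = 3 a_2 + 2 a_1 + 2 a_0 = -13  ->  a_4 = -13/12
  x^3: 20 a_5 - 3 a_3 - 2 a_2 - 2 a_1 = 0  ->  20 a_5 = 3 a_3 + 2 a_2 + 2 a_1 = -8  ->  a_5 = -2/5
  x^4: 30 a_6 - 3 a_4 - 2 a_3 - 2 a_2 = 0  ->  30 a_6 = 3 a_4 + 2 a_3 + 2 a_2 = -127/12  ->  a_6 = -127/360
Truncated series: y(x) = -2 - 3 x^2 - (2/3) x^3 - (13/12) x^4 - (2/5) x^5 - (127/360) x^6 + O(x^7).

a_0 = -2; a_1 = 0; a_2 = -3; a_3 = -2/3; a_4 = -13/12; a_5 = -2/5; a_6 = -127/360


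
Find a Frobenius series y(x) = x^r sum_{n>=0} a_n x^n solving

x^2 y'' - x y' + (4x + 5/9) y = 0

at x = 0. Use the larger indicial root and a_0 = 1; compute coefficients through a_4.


Write in Frobenius form y'' + (p(x)/x) y' + (q(x)/x^2) y = 0:
  p(x) = -1,  q(x) = 4x + 5/9.
Indicial equation: r(r-1) + (-1) r + (5/9) = 0 -> roots r_1 = 5/3, r_2 = 1/3.
Take r = r_1 = 5/3. Let y(x) = x^r sum_{n>=0} a_n x^n with a_0 = 1.
Substitute y = x^r sum a_n x^n and match x^{r+n}. The recurrence is
  D(n) a_n + 4 a_{n-1} = 0,  where D(n) = (r+n)(r+n-1) + (-1)(r+n) + (5/9).
  a_n = -4 / D(n) * a_{n-1}.
Since the indicial polynomial factors as (r - r_1)(r - r_2), D(n) = (r_1 + n - r_1)(r_1 + n - r_2) = n(n + 4/3).
Evaluating step by step (a_0 = 1):
  n = 1: D(1) = 1(1 + 4/3) = 7/3; numerator = -4(1) = -4; a_1 = (-4)/(7/3) = -12/7
  n = 2: D(2) = 2(2 + 4/3) = 20/3; numerator = -4(-12/7) = 48/7; a_2 = (48/7)/(20/3) = 36/35
  n = 3: D(3) = 3(3 + 4/3) = 13; numerator = -4(36/35) = -144/35; a_3 = (-144/35)/(13) = -144/455
  n = 4: D(4) = 4(4 + 4/3) = 64/3; numerator = -4(-144/455) = 576/455; a_4 = (576/455)/(64/3) = 27/455

r = 5/3; a_0 = 1; a_1 = -12/7; a_2 = 36/35; a_3 = -144/455; a_4 = 27/455


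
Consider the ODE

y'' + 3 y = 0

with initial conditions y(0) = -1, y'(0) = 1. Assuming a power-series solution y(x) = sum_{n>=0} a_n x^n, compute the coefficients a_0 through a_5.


Ansatz: y(x) = sum_{n>=0} a_n x^n, so y'(x) = sum_{n>=1} n a_n x^(n-1) and y''(x) = sum_{n>=2} n(n-1) a_n x^(n-2).
Substitute into P(x) y'' + Q(x) y' + R(x) y = 0 with P(x) = 1, Q(x) = 0, R(x) = 3, and match powers of x.
Initial conditions: a_0 = -1, a_1 = 1.
Setting the coefficient of each power of x to zero and solving order by order (substituting the coefficients already found):
  x^0: 2 a_2 + 3 a_0 = 0  ->  2 a_2 = -3 a_0 = 3  ->  a_2 = 3/2
  x^1: 6 a_3 + 3 a_1 = 0  ->  6 a_3 = -3 a_1 = -3  ->  a_3 = -1/2
  x^2: 12 a_4 + 3 a_2 = 0  ->  12 a_4 = -3 a_2 = -9/2  ->  a_4 = -3/8
  x^3: 20 a_5 + 3 a_3 = 0  ->  20 a_5 = -3 a_3 = 3/2  ->  a_5 = 3/40
Truncated series: y(x) = -1 + x + (3/2) x^2 - (1/2) x^3 - (3/8) x^4 + (3/40) x^5 + O(x^6).

a_0 = -1; a_1 = 1; a_2 = 3/2; a_3 = -1/2; a_4 = -3/8; a_5 = 3/40


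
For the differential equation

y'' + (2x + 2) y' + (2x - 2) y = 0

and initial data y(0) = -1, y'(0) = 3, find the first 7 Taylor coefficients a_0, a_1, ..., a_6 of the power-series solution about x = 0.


Ansatz: y(x) = sum_{n>=0} a_n x^n, so y'(x) = sum_{n>=1} n a_n x^(n-1) and y''(x) = sum_{n>=2} n(n-1) a_n x^(n-2).
Substitute into P(x) y'' + Q(x) y' + R(x) y = 0 with P(x) = 1, Q(x) = 2x + 2, R(x) = 2x - 2, and match powers of x.
Initial conditions: a_0 = -1, a_1 = 3.
Setting the coefficient of each power of x to zero and solving order by order (substituting the coefficients already found):
  x^0: 2 a_2 + 2 a_1 - 2 a_0 = 0  ->  2 a_2 = -2 a_1 + 2 a_0 = -8  ->  a_2 = -4
  x^1: 6 a_3 + 4 a_2 + 2 a_0 = 0  ->  6 a_3 = -4 a_2 - 2 a_0 = 18  ->  a_3 = 3
  x^2: 12 a_4 + 6 a_3 + 2 a_2 + 2 a_1 = 0  ->  12 a_4 = -6 a_3 - 2 a_2 - 2 a_1 = -16  ->  a_4 = -4/3
  x^3: 20 a_5 + 8 a_4 + 4 a_3 + 2 a_2 = 0  ->  20 a_5 = -8 a_4 - 4 a_3 - 2 a_2 = 20/3  ->  a_5 = 1/3
  x^4: 30 a_6 + 10 a_5 + 6 a_4 + 2 a_3 = 0  ->  30 a_6 = -10 a_5 - 6 a_4 - 2 a_3 = -4/3  ->  a_6 = -2/45
Truncated series: y(x) = -1 + 3 x - 4 x^2 + 3 x^3 - (4/3) x^4 + (1/3) x^5 - (2/45) x^6 + O(x^7).

a_0 = -1; a_1 = 3; a_2 = -4; a_3 = 3; a_4 = -4/3; a_5 = 1/3; a_6 = -2/45


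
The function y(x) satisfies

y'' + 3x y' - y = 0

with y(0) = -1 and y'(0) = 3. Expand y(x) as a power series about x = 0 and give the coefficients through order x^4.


Ansatz: y(x) = sum_{n>=0} a_n x^n, so y'(x) = sum_{n>=1} n a_n x^(n-1) and y''(x) = sum_{n>=2} n(n-1) a_n x^(n-2).
Substitute into P(x) y'' + Q(x) y' + R(x) y = 0 with P(x) = 1, Q(x) = 3x, R(x) = -1, and match powers of x.
Initial conditions: a_0 = -1, a_1 = 3.
Setting the coefficient of each power of x to zero and solving order by order (substituting the coefficients already found):
  x^0: 2 a_2 - a_0 = 0  ->  2 a_2 = a_0 = -1  ->  a_2 = -1/2
  x^1: 6 a_3 + 2 a_1 = 0  ->  6 a_3 = -2 a_1 = -6  ->  a_3 = -1
  x^2: 12 a_4 + 5 a_2 = 0  ->  12 a_4 = -5 a_2 = 5/2  ->  a_4 = 5/24
Truncated series: y(x) = -1 + 3 x - (1/2) x^2 - x^3 + (5/24) x^4 + O(x^5).

a_0 = -1; a_1 = 3; a_2 = -1/2; a_3 = -1; a_4 = 5/24


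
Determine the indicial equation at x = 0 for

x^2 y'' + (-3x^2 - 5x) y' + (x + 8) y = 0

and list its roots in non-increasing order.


Divide by x^2 to reach normal form y'' + P_1(x) y' + P_2(x) y = 0 with P_1(x) = -3 - 5/x and P_2(x) = 1/x + 8/x^2.
x = 0 is a singular point because the y'-coefficient -3 - 5/x has a pole at x = 0 and the y-coefficient 1/x + 8/x^2 has a pole at x = 0.
It is a regular singular point because x P_1(x) = p(x) = -3x - 5 and x^2 P_2(x) = q(x) = x + 8 are polynomials, hence analytic at x = 0.
p(0) = -5,  q(0) = 8.
Indicial equation: r(r-1) + p(0) r + q(0) = 0, i.e. r^2 + (p(0) - 1) r + q(0) = 0, i.e. r^2 - 6 r + 8 = 0.
Discriminant: (-6)^2 - 4(8) = 4, so r = (6 ± 2)/2.
Solving: r_1 = 4, r_2 = 2.

indicial: r^2 - 6 r + 8 = 0; roots r_1 = 4, r_2 = 2


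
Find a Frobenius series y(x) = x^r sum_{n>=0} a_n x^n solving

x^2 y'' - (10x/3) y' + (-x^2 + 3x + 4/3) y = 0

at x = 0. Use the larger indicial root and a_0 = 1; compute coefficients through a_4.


Write in Frobenius form y'' + (p(x)/x) y' + (q(x)/x^2) y = 0:
  p(x) = -10/3,  q(x) = -x^2 + 3x + 4/3.
Indicial equation: r(r-1) + (-10/3) r + (4/3) = 0 -> roots r_1 = 4, r_2 = 1/3.
Take r = r_1 = 4. Let y(x) = x^r sum_{n>=0} a_n x^n with a_0 = 1.
Substitute y = x^r sum a_n x^n and match x^{r+n}. The recurrence is
  D(n) a_n + 3 a_{n-1} - 1 a_{n-2} = 0,  where D(n) = (r+n)(r+n-1) + (-10/3)(r+n) + (4/3).
  a_n = [-3 a_{n-1} + 1 a_{n-2}] / D(n).
Since the indicial polynomial factors as (r - r_1)(r - r_2), D(n) = (r_1 + n - r_1)(r_1 + n - r_2) = n(n + 11/3).
Evaluating step by step (a_0 = 1):
  n = 1: D(1) = 1(1 + 11/3) = 14/3; numerator = -3(1) = -3; a_1 = (-3)/(14/3) = -9/14
  n = 2: D(2) = 2(2 + 11/3) = 34/3; numerator = -3(-9/14) + 1(1) = 41/14; a_2 = (41/14)/(34/3) = 123/476
  n = 3: D(3) = 3(3 + 11/3) = 20; numerator = -3(123/476) + 1(-9/14) = -675/476; a_3 = (-675/476)/(20) = -135/1904
  n = 4: D(4) = 4(4 + 11/3) = 92/3; numerator = -3(-135/1904) + 1(123/476) = 897/1904; a_4 = (897/1904)/(92/3) = 117/7616

r = 4; a_0 = 1; a_1 = -9/14; a_2 = 123/476; a_3 = -135/1904; a_4 = 117/7616


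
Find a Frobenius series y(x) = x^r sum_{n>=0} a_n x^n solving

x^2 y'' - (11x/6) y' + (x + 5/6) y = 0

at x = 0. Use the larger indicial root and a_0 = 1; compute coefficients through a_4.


Write in Frobenius form y'' + (p(x)/x) y' + (q(x)/x^2) y = 0:
  p(x) = -11/6,  q(x) = x + 5/6.
Indicial equation: r(r-1) + (-11/6) r + (5/6) = 0 -> roots r_1 = 5/2, r_2 = 1/3.
Take r = r_1 = 5/2. Let y(x) = x^r sum_{n>=0} a_n x^n with a_0 = 1.
Substitute y = x^r sum a_n x^n and match x^{r+n}. The recurrence is
  D(n) a_n + 1 a_{n-1} = 0,  where D(n) = (r+n)(r+n-1) + (-11/6)(r+n) + (5/6).
  a_n = -1 / D(n) * a_{n-1}.
Since the indicial polynomial factors as (r - r_1)(r - r_2), D(n) = (r_1 + n - r_1)(r_1 + n - r_2) = n(n + 13/6).
Evaluating step by step (a_0 = 1):
  n = 1: D(1) = 1(1 + 13/6) = 19/6; numerator = -1(1) = -1; a_1 = (-1)/(19/6) = -6/19
  n = 2: D(2) = 2(2 + 13/6) = 25/3; numerator = -1(-6/19) = 6/19; a_2 = (6/19)/(25/3) = 18/475
  n = 3: D(3) = 3(3 + 13/6) = 31/2; numerator = -1(18/475) = -18/475; a_3 = (-18/475)/(31/2) = -36/14725
  n = 4: D(4) = 4(4 + 13/6) = 74/3; numerator = -1(-36/14725) = 36/14725; a_4 = (36/14725)/(74/3) = 54/544825

r = 5/2; a_0 = 1; a_1 = -6/19; a_2 = 18/475; a_3 = -36/14725; a_4 = 54/544825


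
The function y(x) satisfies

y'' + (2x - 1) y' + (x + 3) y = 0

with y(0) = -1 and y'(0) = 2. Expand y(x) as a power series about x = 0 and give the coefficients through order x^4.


Ansatz: y(x) = sum_{n>=0} a_n x^n, so y'(x) = sum_{n>=1} n a_n x^(n-1) and y''(x) = sum_{n>=2} n(n-1) a_n x^(n-2).
Substitute into P(x) y'' + Q(x) y' + R(x) y = 0 with P(x) = 1, Q(x) = 2x - 1, R(x) = x + 3, and match powers of x.
Initial conditions: a_0 = -1, a_1 = 2.
Setting the coefficient of each power of x to zero and solving order by order (substituting the coefficients already found):
  x^0: 2 a_2 - a_1 + 3 a_0 = 0  ->  2 a_2 = a_1 - 3 a_0 = 5  ->  a_2 = 5/2
  x^1: 6 a_3 - 2 a_2 + 5 a_1 + a_0 = 0  ->  6 a_3 = 2 a_2 - 5 a_1 - a_0 = -4  ->  a_3 = -2/3
  x^2: 12 a_4 - 3 a_3 + 7 a_2 + a_1 = 0  ->  12 a_4 = 3 a_3 - 7 a_2 - a_1 = -43/2  ->  a_4 = -43/24
Truncated series: y(x) = -1 + 2 x + (5/2) x^2 - (2/3) x^3 - (43/24) x^4 + O(x^5).

a_0 = -1; a_1 = 2; a_2 = 5/2; a_3 = -2/3; a_4 = -43/24


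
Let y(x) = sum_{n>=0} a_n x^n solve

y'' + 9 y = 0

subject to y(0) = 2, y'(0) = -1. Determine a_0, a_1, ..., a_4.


Ansatz: y(x) = sum_{n>=0} a_n x^n, so y'(x) = sum_{n>=1} n a_n x^(n-1) and y''(x) = sum_{n>=2} n(n-1) a_n x^(n-2).
Substitute into P(x) y'' + Q(x) y' + R(x) y = 0 with P(x) = 1, Q(x) = 0, R(x) = 9, and match powers of x.
Initial conditions: a_0 = 2, a_1 = -1.
Setting the coefficient of each power of x to zero and solving order by order (substituting the coefficients already found):
  x^0: 2 a_2 + 9 a_0 = 0  ->  2 a_2 = -9 a_0 = -18  ->  a_2 = -9
  x^1: 6 a_3 + 9 a_1 = 0  ->  6 a_3 = -9 a_1 = 9  ->  a_3 = 3/2
  x^2: 12 a_4 + 9 a_2 = 0  ->  12 a_4 = -9 a_2 = 81  ->  a_4 = 27/4
Truncated series: y(x) = 2 - x - 9 x^2 + (3/2) x^3 + (27/4) x^4 + O(x^5).

a_0 = 2; a_1 = -1; a_2 = -9; a_3 = 3/2; a_4 = 27/4


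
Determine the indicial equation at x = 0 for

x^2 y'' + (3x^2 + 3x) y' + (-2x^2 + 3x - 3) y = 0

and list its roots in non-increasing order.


Divide by x^2 to reach normal form y'' + P_1(x) y' + P_2(x) y = 0 with P_1(x) = 3 + 3/x and P_2(x) = -2 + 3/x - 3/x^2.
x = 0 is a singular point because the y'-coefficient 3 + 3/x has a pole at x = 0 and the y-coefficient -2 + 3/x - 3/x^2 has a pole at x = 0.
It is a regular singular point because x P_1(x) = p(x) = 3x + 3 and x^2 P_2(x) = q(x) = -2x^2 + 3x - 3 are polynomials, hence analytic at x = 0.
p(0) = 3,  q(0) = -3.
Indicial equation: r(r-1) + p(0) r + q(0) = 0, i.e. r^2 + (p(0) - 1) r + q(0) = 0, i.e. r^2 + 2 r - 3 = 0.
Discriminant: (2)^2 - 4(-3) = 16, so r = (-2 ± 4)/2.
Solving: r_1 = 1, r_2 = -3.

indicial: r^2 + 2 r - 3 = 0; roots r_1 = 1, r_2 = -3


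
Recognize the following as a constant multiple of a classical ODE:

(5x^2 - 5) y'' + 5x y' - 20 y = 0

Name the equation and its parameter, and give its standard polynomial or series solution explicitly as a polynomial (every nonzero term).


All three coefficients share the factor -5; dividing through by -5 gives  (1 - x^2) y'' - x y' + 4 y = 0.
This matches the Chebyshev equation (1 - x^2) y'' - x y' + n^2 y = 0 (note the -x y' term, not -2x y') with n^2 = 4, so n = 2; the polynomial solution is T_2(x).
With y = sum_k a_k x^k, matching x^k gives (k+2)(k+1) a_{k+2} = (k^2 - n^2) a_k = (k - 2)(k + 2) a_k. The right side vanishes at k = 2, so the series with the parity of 2 terminates at degree 2.
Standard normalization: leading coefficient of T_n is 2^(n-1), so a_2 = 2^1 = 2. Work downward with a_k = (k+1)(k+2) a_{k+2} / ((k - 2)(k + 2)):
  a_0 = (1)(2)(2) / ((0 - 2)(0 + 2)) = 4/(-4) = -1
Hence T_2(x) = 2 x^2 - 1.

T_2(x); series = 2 x^2 - 1


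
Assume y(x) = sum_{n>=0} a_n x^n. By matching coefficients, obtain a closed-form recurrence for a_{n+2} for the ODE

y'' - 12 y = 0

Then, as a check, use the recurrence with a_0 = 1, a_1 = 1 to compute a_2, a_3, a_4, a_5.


Substitute y = sum_n a_n x^n into y'' + (const) y = 0.
y''(x) = sum_{n>=0} (n+2)(n+1) a_{n+2} x^n.
The ODE becomes sum_n [(n+2)(n+1) a_{n+2} - 12 a_n] x^n = 0.
Setting each coefficient to zero gives the recurrence:
  (n+2)(n+1) a_{n+2} - 12 a_n = 0,
  a_{n+2} = 12 / ((n+1)(n+2)) a_n.

Check with a_0 = 1, a_1 = 1 (apply the recurrence for n = 0, 1, 2, 3): a_0 = 1, a_1 = 1, a_2 = 6, a_3 = 2, a_4 = 6, a_5 = 6/5.

a_{n+2} = 12/((n+1)(n+2)) * a_n; check: a_0 = 1, a_1 = 1, a_2 = 6, a_3 = 2, a_4 = 6, a_5 = 6/5


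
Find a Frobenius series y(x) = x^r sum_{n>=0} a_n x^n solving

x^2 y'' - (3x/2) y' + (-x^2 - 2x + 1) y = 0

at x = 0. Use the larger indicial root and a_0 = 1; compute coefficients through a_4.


Write in Frobenius form y'' + (p(x)/x) y' + (q(x)/x^2) y = 0:
  p(x) = -3/2,  q(x) = -x^2 - 2x + 1.
Indicial equation: r(r-1) + (-3/2) r + (1) = 0 -> roots r_1 = 2, r_2 = 1/2.
Take r = r_1 = 2. Let y(x) = x^r sum_{n>=0} a_n x^n with a_0 = 1.
Substitute y = x^r sum a_n x^n and match x^{r+n}. The recurrence is
  D(n) a_n - 2 a_{n-1} - 1 a_{n-2} = 0,  where D(n) = (r+n)(r+n-1) + (-3/2)(r+n) + (1).
  a_n = [2 a_{n-1} + 1 a_{n-2}] / D(n).
Since the indicial polynomial factors as (r - r_1)(r - r_2), D(n) = (r_1 + n - r_1)(r_1 + n - r_2) = n(n + 3/2).
Evaluating step by step (a_0 = 1):
  n = 1: D(1) = 1(1 + 3/2) = 5/2; numerator = 2(1) = 2; a_1 = (2)/(5/2) = 4/5
  n = 2: D(2) = 2(2 + 3/2) = 7; numerator = 2(4/5) + 1(1) = 13/5; a_2 = (13/5)/(7) = 13/35
  n = 3: D(3) = 3(3 + 3/2) = 27/2; numerator = 2(13/35) + 1(4/5) = 54/35; a_3 = (54/35)/(27/2) = 4/35
  n = 4: D(4) = 4(4 + 3/2) = 22; numerator = 2(4/35) + 1(13/35) = 3/5; a_4 = (3/5)/(22) = 3/110

r = 2; a_0 = 1; a_1 = 4/5; a_2 = 13/35; a_3 = 4/35; a_4 = 3/110


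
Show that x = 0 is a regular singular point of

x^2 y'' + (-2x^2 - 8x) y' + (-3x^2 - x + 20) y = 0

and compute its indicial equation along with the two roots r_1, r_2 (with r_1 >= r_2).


Divide by x^2 to reach normal form y'' + P_1(x) y' + P_2(x) y = 0 with P_1(x) = -2 - 8/x and P_2(x) = -3 - 1/x + 20/x^2.
x = 0 is a singular point because the y'-coefficient -2 - 8/x has a pole at x = 0 and the y-coefficient -3 - 1/x + 20/x^2 has a pole at x = 0.
It is a regular singular point because x P_1(x) = p(x) = -2x - 8 and x^2 P_2(x) = q(x) = -3x^2 - x + 20 are polynomials, hence analytic at x = 0.
p(0) = -8,  q(0) = 20.
Indicial equation: r(r-1) + p(0) r + q(0) = 0, i.e. r^2 + (p(0) - 1) r + q(0) = 0, i.e. r^2 - 9 r + 20 = 0.
Discriminant: (-9)^2 - 4(20) = 1, so r = (9 ± 1)/2.
Solving: r_1 = 5, r_2 = 4.

indicial: r^2 - 9 r + 20 = 0; roots r_1 = 5, r_2 = 4


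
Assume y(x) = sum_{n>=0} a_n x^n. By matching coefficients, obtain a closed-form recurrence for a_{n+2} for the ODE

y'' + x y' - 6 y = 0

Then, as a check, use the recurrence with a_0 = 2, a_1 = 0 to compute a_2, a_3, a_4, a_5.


Substitute y = sum_n a_n x^n.
y''(x) has coefficient (n+2)(n+1) a_{n+2} at x^n;
x y'(x) has coefficient n a_n at x^n (shift);
-6 y(x) has coefficient -6 a_n at x^n.
Matching x^n: (n+2)(n+1) a_{n+2} + (n - 6) a_n = 0.
Thus a_{n+2} = (-n + 6) / ((n+1)(n+2)) * a_n.

Check with a_0 = 2, a_1 = 0 (apply the recurrence for n = 0, 1, 2, 3): a_0 = 2, a_1 = 0, a_2 = 6, a_3 = 0, a_4 = 2, a_5 = 0.

a_(n+2) = (-n + 6) / ((n+1)(n+2)) * a_n; check: a_0 = 2, a_1 = 0, a_2 = 6, a_3 = 0, a_4 = 2, a_5 = 0


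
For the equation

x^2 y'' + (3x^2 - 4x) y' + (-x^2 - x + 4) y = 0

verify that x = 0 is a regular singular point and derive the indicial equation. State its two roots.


Divide by x^2 to reach normal form y'' + P_1(x) y' + P_2(x) y = 0 with P_1(x) = 3 - 4/x and P_2(x) = -1 - 1/x + 4/x^2.
x = 0 is a singular point because the y'-coefficient 3 - 4/x has a pole at x = 0 and the y-coefficient -1 - 1/x + 4/x^2 has a pole at x = 0.
It is a regular singular point because x P_1(x) = p(x) = 3x - 4 and x^2 P_2(x) = q(x) = -x^2 - x + 4 are polynomials, hence analytic at x = 0.
p(0) = -4,  q(0) = 4.
Indicial equation: r(r-1) + p(0) r + q(0) = 0, i.e. r^2 + (p(0) - 1) r + q(0) = 0, i.e. r^2 - 5 r + 4 = 0.
Discriminant: (-5)^2 - 4(4) = 9, so r = (5 ± 3)/2.
Solving: r_1 = 4, r_2 = 1.

indicial: r^2 - 5 r + 4 = 0; roots r_1 = 4, r_2 = 1


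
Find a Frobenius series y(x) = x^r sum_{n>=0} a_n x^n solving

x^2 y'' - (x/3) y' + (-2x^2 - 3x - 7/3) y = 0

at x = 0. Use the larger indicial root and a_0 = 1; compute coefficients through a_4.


Write in Frobenius form y'' + (p(x)/x) y' + (q(x)/x^2) y = 0:
  p(x) = -1/3,  q(x) = -2x^2 - 3x - 7/3.
Indicial equation: r(r-1) + (-1/3) r + (-7/3) = 0 -> roots r_1 = 7/3, r_2 = -1.
Take r = r_1 = 7/3. Let y(x) = x^r sum_{n>=0} a_n x^n with a_0 = 1.
Substitute y = x^r sum a_n x^n and match x^{r+n}. The recurrence is
  D(n) a_n - 3 a_{n-1} - 2 a_{n-2} = 0,  where D(n) = (r+n)(r+n-1) + (-1/3)(r+n) + (-7/3).
  a_n = [3 a_{n-1} + 2 a_{n-2}] / D(n).
Since the indicial polynomial factors as (r - r_1)(r - r_2), D(n) = (r_1 + n - r_1)(r_1 + n - r_2) = n(n + 10/3).
Evaluating step by step (a_0 = 1):
  n = 1: D(1) = 1(1 + 10/3) = 13/3; numerator = 3(1) = 3; a_1 = (3)/(13/3) = 9/13
  n = 2: D(2) = 2(2 + 10/3) = 32/3; numerator = 3(9/13) + 2(1) = 53/13; a_2 = (53/13)/(32/3) = 159/416
  n = 3: D(3) = 3(3 + 10/3) = 19; numerator = 3(159/416) + 2(9/13) = 81/32; a_3 = (81/32)/(19) = 81/608
  n = 4: D(4) = 4(4 + 10/3) = 88/3; numerator = 3(81/608) + 2(159/416) = 9201/7904; a_4 = (9201/7904)/(88/3) = 27603/695552

r = 7/3; a_0 = 1; a_1 = 9/13; a_2 = 159/416; a_3 = 81/608; a_4 = 27603/695552


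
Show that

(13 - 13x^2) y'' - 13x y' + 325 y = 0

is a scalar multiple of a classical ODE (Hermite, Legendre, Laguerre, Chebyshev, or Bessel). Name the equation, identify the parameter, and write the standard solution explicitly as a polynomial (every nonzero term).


All three coefficients share the factor 13; dividing through by 13 gives  (1 - x^2) y'' - x y' + 25 y = 0.
This matches the Chebyshev equation (1 - x^2) y'' - x y' + n^2 y = 0 (note the -x y' term, not -2x y') with n^2 = 25, so n = 5; the polynomial solution is T_5(x).
With y = sum_k a_k x^k, matching x^k gives (k+2)(k+1) a_{k+2} = (k^2 - n^2) a_k = (k - 5)(k + 5) a_k. The right side vanishes at k = 5, so the series with the parity of 5 terminates at degree 5.
Standard normalization: leading coefficient of T_n is 2^(n-1), so a_5 = 2^4 = 16. Work downward with a_k = (k+1)(k+2) a_{k+2} / ((k - 5)(k + 5)):
  a_3 = (4)(5)(16) / ((3 - 5)(3 + 5)) = 320/(-16) = -20
  a_1 = (2)(3)(-20) / ((1 - 5)(1 + 5)) = -120/(-24) = 5
Hence T_5(x) = 16 x^5 - 20 x^3 + 5 x.

T_5(x); series = 16 x^5 - 20 x^3 + 5 x


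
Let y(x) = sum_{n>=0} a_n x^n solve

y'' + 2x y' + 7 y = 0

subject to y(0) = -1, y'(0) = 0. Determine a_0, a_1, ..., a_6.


Ansatz: y(x) = sum_{n>=0} a_n x^n, so y'(x) = sum_{n>=1} n a_n x^(n-1) and y''(x) = sum_{n>=2} n(n-1) a_n x^(n-2).
Substitute into P(x) y'' + Q(x) y' + R(x) y = 0 with P(x) = 1, Q(x) = 2x, R(x) = 7, and match powers of x.
Initial conditions: a_0 = -1, a_1 = 0.
Setting the coefficient of each power of x to zero and solving order by order (substituting the coefficients already found):
  x^0: 2 a_2 + 7 a_0 = 0  ->  2 a_2 = -7 a_0 = 7  ->  a_2 = 7/2
  x^1: 6 a_3 + 9 a_1 = 0  ->  6 a_3 = -9 a_1 = 0  ->  a_3 = 0
  x^2: 12 a_4 + 11 a_2 = 0  ->  12 a_4 = -11 a_2 = -77/2  ->  a_4 = -77/24
  x^3: 20 a_5 + 13 a_3 = 0  ->  20 a_5 = -13 a_3 = 0  ->  a_5 = 0
  x^4: 30 a_6 + 15 a_4 = 0  ->  30 a_6 = -15 a_4 = 385/8  ->  a_6 = 77/48
Truncated series: y(x) = -1 + (7/2) x^2 - (77/24) x^4 + (77/48) x^6 + O(x^7).

a_0 = -1; a_1 = 0; a_2 = 7/2; a_3 = 0; a_4 = -77/24; a_5 = 0; a_6 = 77/48


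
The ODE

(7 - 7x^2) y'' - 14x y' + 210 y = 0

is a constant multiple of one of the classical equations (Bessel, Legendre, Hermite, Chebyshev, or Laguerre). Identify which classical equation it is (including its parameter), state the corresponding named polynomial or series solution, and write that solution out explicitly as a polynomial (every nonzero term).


All three coefficients share the factor 7; dividing through by 7 gives  (1 - x^2) y'' - 2x y' + 30 y = 0.
This matches the Legendre equation (1 - x^2) y'' - 2x y' + n(n+1) y = 0 (note the -2x y' term) with n(n+1) = 30, so n = 5; the polynomial solution is P_5(x).
With y = sum_k a_k x^k, matching x^k gives (k+2)(k+1) a_{k+2} = [k(k+1) - n(n+1)] a_k = (k - 5)(k + 6) a_k. The right side vanishes at k = 5, so the series with the parity of 5 terminates at degree 5.
Standard normalization (P_n(1) = 1): leading coefficient (2n)!/(2^n (n!)^2) = 3628800/(32*14400) = 63/8, so a_5 = 63/8. Work downward with a_k = (k+1)(k+2) a_{k+2} / ((k - 5)(k + 6)):
  a_3 = (4)(5)(63/8) / ((3 - 5)(3 + 6)) = (315/2)/(-18) = -35/4
  a_1 = (2)(3)(-35/4) / ((1 - 5)(1 + 6)) = (-105/2)/(-28) = 15/8
Hence P_5(x) = 63 x^5/8 - 35 x^3/4 + 15 x/8.

P_5(x); series = 63 x^5/8 - 35 x^3/4 + 15 x/8


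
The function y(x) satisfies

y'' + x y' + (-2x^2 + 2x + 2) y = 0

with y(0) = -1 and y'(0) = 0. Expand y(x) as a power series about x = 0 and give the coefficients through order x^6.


Ansatz: y(x) = sum_{n>=0} a_n x^n, so y'(x) = sum_{n>=1} n a_n x^(n-1) and y''(x) = sum_{n>=2} n(n-1) a_n x^(n-2).
Substitute into P(x) y'' + Q(x) y' + R(x) y = 0 with P(x) = 1, Q(x) = x, R(x) = -2x^2 + 2x + 2, and match powers of x.
Initial conditions: a_0 = -1, a_1 = 0.
Setting the coefficient of each power of x to zero and solving order by order (substituting the coefficients already found):
  x^0: 2 a_2 + 2 a_0 = 0  ->  2 a_2 = -2 a_0 = 2  ->  a_2 = 1
  x^1: 6 a_3 + 3 a_1 + 2 a_0 = 0  ->  6 a_3 = -3 a_1 - 2 a_0 = 2  ->  a_3 = 1/3
  x^2: 12 a_4 + 4 a_2 + 2 a_1 - 2 a_0 = 0  ->  12 a_4 = -4 a_2 - 2 a_1 + 2 a_0 = -6  ->  a_4 = -1/2
  x^3: 20 a_5 + 5 a_3 + 2 a_2 - 2 a_1 = 0  ->  20 a_5 = -5 a_3 - 2 a_2 + 2 a_1 = -11/3  ->  a_5 = -11/60
  x^4: 30 a_6 + 6 a_4 + 2 a_3 - 2 a_2 = 0  ->  30 a_6 = -6 a_4 - 2 a_3 + 2 a_2 = 13/3  ->  a_6 = 13/90
Truncated series: y(x) = -1 + x^2 + (1/3) x^3 - (1/2) x^4 - (11/60) x^5 + (13/90) x^6 + O(x^7).

a_0 = -1; a_1 = 0; a_2 = 1; a_3 = 1/3; a_4 = -1/2; a_5 = -11/60; a_6 = 13/90


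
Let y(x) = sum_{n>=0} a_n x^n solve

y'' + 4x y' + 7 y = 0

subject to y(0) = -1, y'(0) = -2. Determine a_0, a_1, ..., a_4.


Ansatz: y(x) = sum_{n>=0} a_n x^n, so y'(x) = sum_{n>=1} n a_n x^(n-1) and y''(x) = sum_{n>=2} n(n-1) a_n x^(n-2).
Substitute into P(x) y'' + Q(x) y' + R(x) y = 0 with P(x) = 1, Q(x) = 4x, R(x) = 7, and match powers of x.
Initial conditions: a_0 = -1, a_1 = -2.
Setting the coefficient of each power of x to zero and solving order by order (substituting the coefficients already found):
  x^0: 2 a_2 + 7 a_0 = 0  ->  2 a_2 = -7 a_0 = 7  ->  a_2 = 7/2
  x^1: 6 a_3 + 11 a_1 = 0  ->  6 a_3 = -11 a_1 = 22  ->  a_3 = 11/3
  x^2: 12 a_4 + 15 a_2 = 0  ->  12 a_4 = -15 a_2 = -105/2  ->  a_4 = -35/8
Truncated series: y(x) = -1 - 2 x + (7/2) x^2 + (11/3) x^3 - (35/8) x^4 + O(x^5).

a_0 = -1; a_1 = -2; a_2 = 7/2; a_3 = 11/3; a_4 = -35/8


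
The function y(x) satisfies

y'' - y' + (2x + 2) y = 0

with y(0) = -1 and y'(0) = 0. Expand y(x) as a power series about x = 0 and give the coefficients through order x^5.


Ansatz: y(x) = sum_{n>=0} a_n x^n, so y'(x) = sum_{n>=1} n a_n x^(n-1) and y''(x) = sum_{n>=2} n(n-1) a_n x^(n-2).
Substitute into P(x) y'' + Q(x) y' + R(x) y = 0 with P(x) = 1, Q(x) = -1, R(x) = 2x + 2, and match powers of x.
Initial conditions: a_0 = -1, a_1 = 0.
Setting the coefficient of each power of x to zero and solving order by order (substituting the coefficients already found):
  x^0: 2 a_2 - a_1 + 2 a_0 = 0  ->  2 a_2 = a_1 - 2 a_0 = 2  ->  a_2 = 1
  x^1: 6 a_3 - 2 a_2 + 2 a_1 + 2 a_0 = 0  ->  6 a_3 = 2 a_2 - 2 a_1 - 2 a_0 = 4  ->  a_3 = 2/3
  x^2: 12 a_4 - 3 a_3 + 2 a_2 + 2 a_1 = 0  ->  12 a_4 = 3 a_3 - 2 a_2 - 2 a_1 = 0  ->  a_4 = 0
  x^3: 20 a_5 - 4 a_4 + 2 a_3 + 2 a_2 = 0  ->  20 a_5 = 4 a_4 - 2 a_3 - 2 a_2 = -10/3  ->  a_5 = -1/6
Truncated series: y(x) = -1 + x^2 + (2/3) x^3 - (1/6) x^5 + O(x^6).

a_0 = -1; a_1 = 0; a_2 = 1; a_3 = 2/3; a_4 = 0; a_5 = -1/6
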